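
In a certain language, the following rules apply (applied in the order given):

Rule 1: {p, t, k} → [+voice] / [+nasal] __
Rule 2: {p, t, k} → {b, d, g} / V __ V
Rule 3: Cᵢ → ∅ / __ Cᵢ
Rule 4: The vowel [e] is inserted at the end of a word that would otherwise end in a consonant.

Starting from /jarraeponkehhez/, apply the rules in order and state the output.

jaraebongeheze

Rule 1 (post-nasal voicing): /k/ is a voiceless stop immediately after the nasal /n/, so it voices to [g]. /jarraeponkehhez/ → jarraepongehhez.
Rule 2 (intervocalic voicing): /p/ is a voiceless stop between vowels /e/ and /o/, so it voices to [b]. /jarraepongehhez/ → jarraebongehhez.
Rule 3 (degemination): /rr/ is a geminate; the first /r/ deletes. /hh/ is a geminate; the first /h/ deletes. /jarraebongehhez/ → jaraebongehez.
Rule 4 (final e-epenthesis): the form ends in the consonant /z/, so [e] is inserted word-finally. /jaraebongehez/ → jaraebongeheze.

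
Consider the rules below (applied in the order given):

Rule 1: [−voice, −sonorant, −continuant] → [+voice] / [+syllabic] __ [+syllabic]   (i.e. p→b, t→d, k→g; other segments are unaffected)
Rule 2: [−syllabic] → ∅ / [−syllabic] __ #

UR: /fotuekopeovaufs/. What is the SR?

foduegobeovauf

Rule 1 (intervocalic voicing): /t/ is a voiceless stop between vowels /o/ and /u/, so it voices to [d]. /k/ is a voiceless stop between vowels /e/ and /o/, so it voices to [g]. /p/ is a voiceless stop between vowels /o/ and /e/, so it voices to [b]. /fotuekopeovaufs/ → foduegobeovaufs.
Rule 2 (final cluster simplification): /s/ is the second consonant of a word-final cluster /fs/, so it deletes. /foduegobeovaufs/ → foduegobeovauf.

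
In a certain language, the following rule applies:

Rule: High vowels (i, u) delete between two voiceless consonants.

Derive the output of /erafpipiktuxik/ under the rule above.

erafppktxk

/i/ is a high vowel flanked by voiceless consonants /p/ and /p/, so it deletes.
/i/ is a high vowel flanked by voiceless consonants /p/ and /k/, so it deletes.
/u/ is a high vowel flanked by voiceless consonants /t/ and /x/, so it deletes.
/i/ is a high vowel flanked by voiceless consonants /x/ and /k/, so it deletes.
Surface form: [erafppktxk].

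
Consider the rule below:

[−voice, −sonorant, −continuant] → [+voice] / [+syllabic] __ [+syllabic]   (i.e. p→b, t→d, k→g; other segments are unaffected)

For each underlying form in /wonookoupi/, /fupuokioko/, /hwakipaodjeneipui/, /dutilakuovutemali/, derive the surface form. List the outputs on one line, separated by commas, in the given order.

/wonookoupi/: /k/ is a voiceless stop between vowels /o/ and /o/, so it voices to [g]. /p/ is a voiceless stop between vowels /u/ and /i/, so it voices to [b]. → [wonoogoubi].
/fupuokioko/: /p/ is a voiceless stop between vowels /u/ and /u/, so it voices to [b]. /k/ is a voiceless stop between vowels /o/ and /i/, so it voices to [g]. /k/ is a voiceless stop between vowels /o/ and /o/, so it voices to [g]. → [fubuogiogo].
/hwakipaodjeneipui/: /k/ is a voiceless stop between vowels /a/ and /i/, so it voices to [g]. /p/ is a voiceless stop between vowels /i/ and /a/, so it voices to [b]. /p/ is a voiceless stop between vowels /i/ and /u/, so it voices to [b]. → [hwagibaodjeneibui].
/dutilakuovutemali/: /t/ is a voiceless stop between vowels /u/ and /i/, so it voices to [d]. /k/ is a voiceless stop between vowels /a/ and /u/, so it voices to [g]. /t/ is a voiceless stop between vowels /u/ and /e/, so it voices to [d]. → [dudilaguovudemali].

wonoogoubi, fubuogiogo, hwagibaodjeneibui, dudilaguovudemali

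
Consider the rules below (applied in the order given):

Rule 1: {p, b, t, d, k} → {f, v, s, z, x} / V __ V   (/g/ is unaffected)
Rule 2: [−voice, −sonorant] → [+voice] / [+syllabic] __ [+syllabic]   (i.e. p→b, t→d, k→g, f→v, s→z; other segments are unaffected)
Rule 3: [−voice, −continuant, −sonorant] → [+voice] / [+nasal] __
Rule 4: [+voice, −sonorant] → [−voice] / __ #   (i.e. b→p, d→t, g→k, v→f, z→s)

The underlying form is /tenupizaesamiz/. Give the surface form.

tenuvizaezamis

Rule 1 (intervocalic spirantization): /p/ is a stop between vowels /u/ and /i/, so it spirantizes to the fricative [f]. /tenupizaesamiz/ → tenufizaesamiz.
Rule 2 (intervocalic voicing): /f/ is a voiceless obstruent between vowels /u/ and /i/, so it voices to [v]. /s/ is a voiceless obstruent between vowels /e/ and /a/, so it voices to [z]. /tenufizaesamiz/ → tenuvizaezamiz.
Rule 3 (post-nasal voicing): no segment meets the environment; /tenuvizaezamiz/ is unchanged.
Rule 4 (final devoicing): /z/ is a voiced obstruent in word-final position, so it devoices to [s]. /tenuvizaezamiz/ → tenuvizaezamis.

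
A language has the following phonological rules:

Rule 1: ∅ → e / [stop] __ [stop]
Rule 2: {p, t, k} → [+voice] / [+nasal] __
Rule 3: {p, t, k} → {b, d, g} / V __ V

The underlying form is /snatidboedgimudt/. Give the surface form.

Rule 1 (stop-cluster e-epenthesis): /d/ and /b/ form a stop–stop cluster, so [e] is inserted between them. /d/ and /g/ form a stop–stop cluster, so [e] is inserted between them. /d/ and /t/ form a stop–stop cluster, so [e] is inserted between them. /snatidboedgimudt/ → snatideboedegimudet.
Rule 2 (post-nasal voicing): no segment meets the environment; /snatideboedegimudet/ is unchanged.
Rule 3 (intervocalic voicing): /t/ is a voiceless stop between vowels /a/ and /i/, so it voices to [d]. /snatideboedegimudet/ → snadideboedegimudet.

snadideboedegimudet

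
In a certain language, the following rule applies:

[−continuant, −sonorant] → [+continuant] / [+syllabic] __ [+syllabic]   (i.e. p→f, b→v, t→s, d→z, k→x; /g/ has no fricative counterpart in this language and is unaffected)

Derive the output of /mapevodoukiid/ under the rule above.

mafevozouxiid

/p/ is a stop between vowels /a/ and /e/, so it spirantizes to the fricative [f].
/d/ is a stop between vowels /o/ and /o/, so it spirantizes to the fricative [z].
/k/ is a stop between vowels /u/ and /i/, so it spirantizes to the fricative [x].
Surface form: [mafevozouxiid].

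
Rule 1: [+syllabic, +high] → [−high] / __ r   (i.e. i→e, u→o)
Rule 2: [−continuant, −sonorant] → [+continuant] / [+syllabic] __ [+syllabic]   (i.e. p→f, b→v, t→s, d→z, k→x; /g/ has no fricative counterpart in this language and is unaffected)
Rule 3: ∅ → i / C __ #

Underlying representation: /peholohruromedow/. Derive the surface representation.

peholohroromezowi

Rule 1 (pre-rhotic lowering): /u/ is a high vowel immediately before /r/, so it lowers to [o]. /peholohruromedow/ → peholohroromedow.
Rule 2 (intervocalic spirantization): /d/ is a stop between vowels /e/ and /o/, so it spirantizes to the fricative [z]. /peholohroromedow/ → peholohroromezow.
Rule 3 (final i-epenthesis): the form ends in the consonant /w/, so [i] is inserted word-finally. /peholohroromezow/ → peholohroromezowi.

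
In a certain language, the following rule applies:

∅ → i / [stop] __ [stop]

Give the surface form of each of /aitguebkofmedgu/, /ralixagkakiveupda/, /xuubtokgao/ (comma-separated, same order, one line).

aitiguebikofmedigu, ralixagikakiveupida, xuubitokigao

/aitguebkofmedgu/: /t/ and /g/ form a stop–stop cluster, so [i] is inserted between them. /b/ and /k/ form a stop–stop cluster, so [i] is inserted between them. /d/ and /g/ form a stop–stop cluster, so [i] is inserted between them. → [aitiguebikofmedigu].
/ralixagkakiveupda/: /g/ and /k/ form a stop–stop cluster, so [i] is inserted between them. /p/ and /d/ form a stop–stop cluster, so [i] is inserted between them. → [ralixagikakiveupida].
/xuubtokgao/: /b/ and /t/ form a stop–stop cluster, so [i] is inserted between them. /k/ and /g/ form a stop–stop cluster, so [i] is inserted between them. → [xuubitokigao].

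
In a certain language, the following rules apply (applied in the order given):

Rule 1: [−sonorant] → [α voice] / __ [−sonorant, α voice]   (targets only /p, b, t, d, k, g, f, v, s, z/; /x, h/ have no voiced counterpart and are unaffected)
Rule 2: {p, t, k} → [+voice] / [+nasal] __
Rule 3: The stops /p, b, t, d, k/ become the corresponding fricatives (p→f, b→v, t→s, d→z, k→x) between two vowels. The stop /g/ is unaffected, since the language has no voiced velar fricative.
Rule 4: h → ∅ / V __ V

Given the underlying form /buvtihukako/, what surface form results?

buftiuxaxo

Rule 1 (regressive voicing assimilation): /v/ precedes the voiceless obstruent /t/, so it devoices to [f] by assimilation. /buvtihukako/ → buftihukako.
Rule 2 (post-nasal voicing): no segment meets the environment; /buftihukako/ is unchanged.
Rule 3 (intervocalic spirantization): /k/ is a stop between vowels /u/ and /a/, so it spirantizes to the fricative [x]. /k/ is a stop between vowels /a/ and /o/, so it spirantizes to the fricative [x]. /buftihukako/ → buftihuxaxo.
Rule 4 (intervocalic h-deletion): /h/ occurs between vowels /i/ and /u/, so it deletes. /buftihuxaxo/ → buftiuxaxo.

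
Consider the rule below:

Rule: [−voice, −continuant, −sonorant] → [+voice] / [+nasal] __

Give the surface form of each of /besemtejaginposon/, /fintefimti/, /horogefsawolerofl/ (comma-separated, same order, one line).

/besemtejaginposon/: /t/ is a voiceless stop immediately after the nasal /m/, so it voices to [d]. /p/ is a voiceless stop immediately after the nasal /n/, so it voices to [b]. → [besemdejaginboson].
/fintefimti/: /t/ is a voiceless stop immediately after the nasal /n/, so it voices to [d]. /t/ is a voiceless stop immediately after the nasal /m/, so it voices to [d]. → [findefimdi].
/horogefsawolerofl/: the rule's environment is not met; surfaces unchanged as [horogefsawolerofl].

besemdejaginboson, findefimdi, horogefsawolerofl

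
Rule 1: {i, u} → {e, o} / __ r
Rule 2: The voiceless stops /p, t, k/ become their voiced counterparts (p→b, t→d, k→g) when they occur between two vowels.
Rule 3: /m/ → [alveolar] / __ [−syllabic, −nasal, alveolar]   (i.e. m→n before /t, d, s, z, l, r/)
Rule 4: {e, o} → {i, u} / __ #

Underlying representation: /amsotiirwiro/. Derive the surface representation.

ansodierweru

Rule 1 (pre-rhotic lowering): /i/ is a high vowel immediately before /r/, so it lowers to [e]. /i/ is a high vowel immediately before /r/, so it lowers to [e]. /amsotiirwiro/ → amsotierwero.
Rule 2 (intervocalic voicing): /t/ is a voiceless stop between vowels /o/ and /i/, so it voices to [d]. /amsotierwero/ → amsodierwero.
Rule 3 (nasal place assimilation): /m/ precedes the alveolar consonant /s/, so it assimilates in place to [n]. /amsodierwero/ → ansodierwero.
Rule 4 (final vowel raising): /o/ is a mid vowel in word-final position, so it raises to [u]. /ansodierwero/ → ansodierweru.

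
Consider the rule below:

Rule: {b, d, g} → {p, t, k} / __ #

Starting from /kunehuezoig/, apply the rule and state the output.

kunehuezoik

/g/ is a voiced stop in word-final position, so it devoices to [k].
Surface form: [kunehuezoik].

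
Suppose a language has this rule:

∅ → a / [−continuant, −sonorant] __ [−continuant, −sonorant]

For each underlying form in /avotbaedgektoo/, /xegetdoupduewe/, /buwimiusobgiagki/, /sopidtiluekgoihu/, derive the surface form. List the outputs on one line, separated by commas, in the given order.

/avotbaedgektoo/: /t/ and /b/ form a stop–stop cluster, so [a] is inserted between them. /d/ and /g/ form a stop–stop cluster, so [a] is inserted between them. /k/ and /t/ form a stop–stop cluster, so [a] is inserted between them. → [avotabaedagekatoo].
/xegetdoupduewe/: /t/ and /d/ form a stop–stop cluster, so [a] is inserted between them. /p/ and /d/ form a stop–stop cluster, so [a] is inserted between them. → [xegetadoupaduewe].
/buwimiusobgiagki/: /b/ and /g/ form a stop–stop cluster, so [a] is inserted between them. /g/ and /k/ form a stop–stop cluster, so [a] is inserted between them. → [buwimiusobagiagaki].
/sopidtiluekgoihu/: /d/ and /t/ form a stop–stop cluster, so [a] is inserted between them. /k/ and /g/ form a stop–stop cluster, so [a] is inserted between them. → [sopidatiluekagoihu].

avotabaedagekatoo, xegetadoupaduewe, buwimiusobagiagaki, sopidatiluekagoihu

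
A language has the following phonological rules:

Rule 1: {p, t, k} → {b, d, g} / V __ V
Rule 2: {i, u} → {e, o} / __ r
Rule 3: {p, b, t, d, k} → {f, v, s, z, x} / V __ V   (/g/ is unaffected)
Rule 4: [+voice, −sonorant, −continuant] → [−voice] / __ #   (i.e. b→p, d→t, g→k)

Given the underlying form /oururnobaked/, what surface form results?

oorornovaget

Rule 1 (intervocalic voicing): /k/ is a voiceless stop between vowels /a/ and /e/, so it voices to [g]. /oururnobaked/ → oururnobaged.
Rule 2 (pre-rhotic lowering): /u/ is a high vowel immediately before /r/, so it lowers to [o]. /u/ is a high vowel immediately before /r/, so it lowers to [o]. /oururnobaged/ → oorornobaged.
Rule 3 (intervocalic spirantization): /b/ is a stop between vowels /o/ and /a/, so it spirantizes to the fricative [v]. /oorornobaged/ → oorornovaged.
Rule 4 (final devoicing): /d/ is a voiced stop in word-final position, so it devoices to [t]. /oorornovaged/ → oorornovaget.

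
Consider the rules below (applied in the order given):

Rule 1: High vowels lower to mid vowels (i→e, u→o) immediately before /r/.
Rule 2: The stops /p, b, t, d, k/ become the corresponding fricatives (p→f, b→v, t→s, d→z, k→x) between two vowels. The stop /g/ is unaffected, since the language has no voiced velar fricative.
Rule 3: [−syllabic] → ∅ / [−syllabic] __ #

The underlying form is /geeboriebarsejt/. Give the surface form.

geevorievarsej

Rule 1 (pre-rhotic lowering): no segment meets the environment; /geeboriebarsejt/ is unchanged.
Rule 2 (intervocalic spirantization): /b/ is a stop between vowels /e/ and /o/, so it spirantizes to the fricative [v]. /b/ is a stop between vowels /e/ and /a/, so it spirantizes to the fricative [v]. /geeboriebarsejt/ → geevorievarsejt.
Rule 3 (final cluster simplification): /t/ is the second consonant of a word-final cluster /jt/, so it deletes. /geevorievarsejt/ → geevorievarsej.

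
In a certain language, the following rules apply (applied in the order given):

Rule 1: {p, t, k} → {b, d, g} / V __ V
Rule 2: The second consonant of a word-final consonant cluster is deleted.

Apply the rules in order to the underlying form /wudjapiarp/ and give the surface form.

wudjabiar

Rule 1 (intervocalic voicing): /p/ is a voiceless stop between vowels /a/ and /i/, so it voices to [b]. /wudjapiarp/ → wudjabiarp.
Rule 2 (final cluster simplification): /p/ is the second consonant of a word-final cluster /rp/, so it deletes. /wudjabiarp/ → wudjabiar.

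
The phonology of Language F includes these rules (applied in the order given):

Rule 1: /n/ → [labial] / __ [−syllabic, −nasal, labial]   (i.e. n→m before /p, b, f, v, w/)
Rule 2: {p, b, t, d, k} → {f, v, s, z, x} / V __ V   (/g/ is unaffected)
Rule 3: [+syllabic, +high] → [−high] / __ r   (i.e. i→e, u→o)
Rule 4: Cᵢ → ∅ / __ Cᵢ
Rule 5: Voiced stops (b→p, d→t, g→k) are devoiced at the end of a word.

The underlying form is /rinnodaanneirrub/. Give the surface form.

rinozaaneerup

Rule 1 (nasal place assimilation): no segment meets the environment; /rinnodaanneirrub/ is unchanged.
Rule 2 (intervocalic spirantization): /d/ is a stop between vowels /o/ and /a/, so it spirantizes to the fricative [z]. /rinnodaanneirrub/ → rinnozaanneirrub.
Rule 3 (pre-rhotic lowering): /i/ is a high vowel immediately before /r/, so it lowers to [e]. /rinnozaanneirrub/ → rinnozaanneerrub.
Rule 4 (degemination): /nn/ is a geminate; the first /n/ deletes. /nn/ is a geminate; the first /n/ deletes. /rr/ is a geminate; the first /r/ deletes. /rinnozaanneerrub/ → rinozaaneerub.
Rule 5 (final devoicing): /b/ is a voiced stop in word-final position, so it devoices to [p]. /rinozaaneerub/ → rinozaaneerup.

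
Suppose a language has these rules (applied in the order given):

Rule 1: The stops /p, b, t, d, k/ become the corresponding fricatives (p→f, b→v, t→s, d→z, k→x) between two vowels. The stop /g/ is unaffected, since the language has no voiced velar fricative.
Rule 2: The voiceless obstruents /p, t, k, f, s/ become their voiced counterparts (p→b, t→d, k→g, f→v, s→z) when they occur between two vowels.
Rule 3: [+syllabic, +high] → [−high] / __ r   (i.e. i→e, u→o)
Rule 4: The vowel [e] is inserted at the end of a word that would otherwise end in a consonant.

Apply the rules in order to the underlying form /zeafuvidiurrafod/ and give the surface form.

zeavuviziorravode

Rule 1 (intervocalic spirantization): /d/ is a stop between vowels /i/ and /i/, so it spirantizes to the fricative [z]. /zeafuvidiurrafod/ → zeafuviziurrafod.
Rule 2 (intervocalic voicing): /f/ is a voiceless obstruent between vowels /a/ and /u/, so it voices to [v]. /f/ is a voiceless obstruent between vowels /a/ and /o/, so it voices to [v]. /zeafuviziurrafod/ → zeavuviziurravod.
Rule 3 (pre-rhotic lowering): /u/ is a high vowel immediately before /r/, so it lowers to [o]. /zeavuviziurravod/ → zeavuviziorravod.
Rule 4 (final e-epenthesis): the form ends in the consonant /d/, so [e] is inserted word-finally. /zeavuviziorravod/ → zeavuviziorravode.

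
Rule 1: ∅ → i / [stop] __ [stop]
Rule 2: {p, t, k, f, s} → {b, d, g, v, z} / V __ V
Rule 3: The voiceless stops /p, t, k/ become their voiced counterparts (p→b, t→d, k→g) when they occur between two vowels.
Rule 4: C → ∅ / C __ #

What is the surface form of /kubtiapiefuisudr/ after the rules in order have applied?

kubidiabievuizud

Rule 1 (stop-cluster i-epenthesis): /b/ and /t/ form a stop–stop cluster, so [i] is inserted between them. /kubtiapiefuisudr/ → kubitiapiefuisudr.
Rule 2 (intervocalic voicing): /t/ is a voiceless obstruent between vowels /i/ and /i/, so it voices to [d]. /p/ is a voiceless obstruent between vowels /a/ and /i/, so it voices to [b]. /f/ is a voiceless obstruent between vowels /e/ and /u/, so it voices to [v]. /s/ is a voiceless obstruent between vowels /i/ and /u/, so it voices to [z]. /kubitiapiefuisudr/ → kubidiabievuizudr.
Rule 3 (intervocalic voicing): no segment meets the environment; /kubidiabievuizudr/ is unchanged.
Rule 4 (final cluster simplification): /r/ is the second consonant of a word-final cluster /dr/, so it deletes. /kubidiabievuizudr/ → kubidiabievuizud.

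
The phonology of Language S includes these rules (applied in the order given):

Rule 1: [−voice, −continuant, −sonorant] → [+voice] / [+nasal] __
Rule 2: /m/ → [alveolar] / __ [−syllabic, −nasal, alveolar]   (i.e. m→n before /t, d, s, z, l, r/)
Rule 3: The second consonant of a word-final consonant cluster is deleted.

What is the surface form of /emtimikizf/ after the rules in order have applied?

endimikiz

Rule 1 (post-nasal voicing): /t/ is a voiceless stop immediately after the nasal /m/, so it voices to [d]. /emtimikizf/ → emdimikizf.
Rule 2 (nasal place assimilation): /m/ precedes the alveolar consonant /d/, so it assimilates in place to [n]. /emdimikizf/ → endimikizf.
Rule 3 (final cluster simplification): /f/ is the second consonant of a word-final cluster /zf/, so it deletes. /endimikizf/ → endimikiz.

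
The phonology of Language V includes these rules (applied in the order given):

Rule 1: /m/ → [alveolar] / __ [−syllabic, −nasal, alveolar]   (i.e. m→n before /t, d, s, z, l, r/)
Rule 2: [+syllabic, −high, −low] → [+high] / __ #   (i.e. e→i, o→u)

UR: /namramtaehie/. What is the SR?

Rule 1 (nasal place assimilation): /m/ precedes the alveolar consonant /r/, so it assimilates in place to [n]. /m/ precedes the alveolar consonant /t/, so it assimilates in place to [n]. /namramtaehie/ → nanrantaehie.
Rule 2 (final vowel raising): /e/ is a mid vowel in word-final position, so it raises to [i]. /nanrantaehie/ → nanrantaehii.

nanrantaehii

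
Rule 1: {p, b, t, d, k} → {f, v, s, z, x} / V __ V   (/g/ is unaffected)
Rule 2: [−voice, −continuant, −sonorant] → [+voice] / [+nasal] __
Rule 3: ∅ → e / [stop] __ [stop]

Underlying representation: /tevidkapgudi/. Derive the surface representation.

Rule 1 (intervocalic spirantization): /d/ is a stop between vowels /u/ and /i/, so it spirantizes to the fricative [z]. /tevidkapgudi/ → tevidkapguzi.
Rule 2 (post-nasal voicing): no segment meets the environment; /tevidkapguzi/ is unchanged.
Rule 3 (stop-cluster e-epenthesis): /d/ and /k/ form a stop–stop cluster, so [e] is inserted between them. /p/ and /g/ form a stop–stop cluster, so [e] is inserted between them. /tevidkapguzi/ → tevidekapeguzi.

tevidekapeguzi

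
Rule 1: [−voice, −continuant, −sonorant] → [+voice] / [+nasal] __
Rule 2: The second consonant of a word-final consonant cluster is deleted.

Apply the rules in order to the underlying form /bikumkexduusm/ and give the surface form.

bikumgexduus

Rule 1 (post-nasal voicing): /k/ is a voiceless stop immediately after the nasal /m/, so it voices to [g]. /bikumkexduusm/ → bikumgexduusm.
Rule 2 (final cluster simplification): /m/ is the second consonant of a word-final cluster /sm/, so it deletes. /bikumgexduusm/ → bikumgexduus.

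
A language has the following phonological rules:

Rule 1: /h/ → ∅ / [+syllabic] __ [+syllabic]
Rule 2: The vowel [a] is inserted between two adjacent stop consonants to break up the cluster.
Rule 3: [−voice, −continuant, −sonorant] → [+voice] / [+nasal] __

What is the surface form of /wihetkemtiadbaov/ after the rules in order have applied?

wietakemdiadabaov

Rule 1 (intervocalic h-deletion): /h/ occurs between vowels /i/ and /e/, so it deletes. /wihetkemtiadbaov/ → wietkemtiadbaov.
Rule 2 (stop-cluster a-epenthesis): /t/ and /k/ form a stop–stop cluster, so [a] is inserted between them. /d/ and /b/ form a stop–stop cluster, so [a] is inserted between them. /wietkemtiadbaov/ → wietakemtiadabaov.
Rule 3 (post-nasal voicing): /t/ is a voiceless stop immediately after the nasal /m/, so it voices to [d]. /wietakemtiadabaov/ → wietakemdiadabaov.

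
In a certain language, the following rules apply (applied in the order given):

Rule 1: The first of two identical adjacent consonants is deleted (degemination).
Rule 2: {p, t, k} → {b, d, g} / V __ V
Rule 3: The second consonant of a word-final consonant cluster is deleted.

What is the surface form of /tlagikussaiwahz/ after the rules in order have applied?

tlagigusaiwah

Rule 1 (degemination): /ss/ is a geminate; the first /s/ deletes. /tlagikussaiwahz/ → tlagikusaiwahz.
Rule 2 (intervocalic voicing): /k/ is a voiceless stop between vowels /i/ and /u/, so it voices to [g]. /tlagikusaiwahz/ → tlagigusaiwahz.
Rule 3 (final cluster simplification): /z/ is the second consonant of a word-final cluster /hz/, so it deletes. /tlagigusaiwahz/ → tlagigusaiwah.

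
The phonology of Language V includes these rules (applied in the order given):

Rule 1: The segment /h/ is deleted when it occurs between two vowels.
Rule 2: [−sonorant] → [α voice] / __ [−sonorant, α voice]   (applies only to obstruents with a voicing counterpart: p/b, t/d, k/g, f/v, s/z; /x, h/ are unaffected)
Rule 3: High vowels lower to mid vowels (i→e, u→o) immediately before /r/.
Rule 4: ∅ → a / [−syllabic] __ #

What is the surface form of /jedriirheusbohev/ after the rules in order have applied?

jedrierheuzboeva

Rule 1 (intervocalic h-deletion): /h/ occurs between vowels /o/ and /e/, so it deletes. /jedriirheusbohev/ → jedriirheusboev.
Rule 2 (regressive voicing assimilation): /s/ precedes the voiced obstruent /b/, so it voices to [z] by assimilation. /jedriirheusboev/ → jedriirheuzboev.
Rule 3 (pre-rhotic lowering): /i/ is a high vowel immediately before /r/, so it lowers to [e]. /jedriirheuzboev/ → jedrierheuzboev.
Rule 4 (final a-epenthesis): the form ends in the consonant /v/, so [a] is inserted word-finally. /jedrierheuzboev/ → jedrierheuzboeva.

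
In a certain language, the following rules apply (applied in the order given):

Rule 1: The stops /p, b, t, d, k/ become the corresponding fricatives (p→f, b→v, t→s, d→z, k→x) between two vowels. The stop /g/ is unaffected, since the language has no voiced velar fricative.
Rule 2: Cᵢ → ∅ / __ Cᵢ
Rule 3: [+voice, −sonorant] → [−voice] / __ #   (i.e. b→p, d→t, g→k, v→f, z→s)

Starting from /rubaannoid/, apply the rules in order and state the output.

Rule 1 (intervocalic spirantization): /b/ is a stop between vowels /u/ and /a/, so it spirantizes to the fricative [v]. /rubaannoid/ → ruvaannoid.
Rule 2 (degemination): /nn/ is a geminate; the first /n/ deletes. /ruvaannoid/ → ruvaanoid.
Rule 3 (final devoicing): /d/ is a voiced obstruent in word-final position, so it devoices to [t]. /ruvaanoid/ → ruvaanoit.

ruvaanoit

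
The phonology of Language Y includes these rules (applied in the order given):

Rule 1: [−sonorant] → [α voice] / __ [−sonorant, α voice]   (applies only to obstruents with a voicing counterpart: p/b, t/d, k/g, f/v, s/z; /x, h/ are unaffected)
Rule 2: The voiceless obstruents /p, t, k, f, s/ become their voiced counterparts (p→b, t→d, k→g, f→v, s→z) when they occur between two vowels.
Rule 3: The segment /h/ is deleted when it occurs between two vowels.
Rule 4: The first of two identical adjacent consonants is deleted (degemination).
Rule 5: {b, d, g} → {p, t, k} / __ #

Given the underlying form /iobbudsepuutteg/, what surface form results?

iobutsebuutek

Rule 1 (regressive voicing assimilation): /d/ precedes the voiceless obstruent /s/, so it devoices to [t] by assimilation. /iobbudsepuutteg/ → iobbutsepuutteg.
Rule 2 (intervocalic voicing): /p/ is a voiceless obstruent between vowels /e/ and /u/, so it voices to [b]. /iobbutsepuutteg/ → iobbutsebuutteg.
Rule 3 (intervocalic h-deletion): no segment meets the environment; /iobbutsebuutteg/ is unchanged.
Rule 4 (degemination): /bb/ is a geminate; the first /b/ deletes. /tt/ is a geminate; the first /t/ deletes. /iobbutsebuutteg/ → iobutsebuuteg.
Rule 5 (final devoicing): /g/ is a voiced stop in word-final position, so it devoices to [k]. /iobutsebuuteg/ → iobutsebuutek.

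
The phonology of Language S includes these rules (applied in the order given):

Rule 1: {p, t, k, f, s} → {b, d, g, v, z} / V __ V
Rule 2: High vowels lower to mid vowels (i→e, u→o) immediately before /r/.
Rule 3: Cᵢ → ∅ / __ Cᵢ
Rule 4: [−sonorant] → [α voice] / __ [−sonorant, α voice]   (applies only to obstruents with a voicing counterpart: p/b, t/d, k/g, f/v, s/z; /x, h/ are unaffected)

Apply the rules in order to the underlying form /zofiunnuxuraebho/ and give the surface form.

Rule 1 (intervocalic voicing): /f/ is a voiceless obstruent between vowels /o/ and /i/, so it voices to [v]. /zofiunnuxuraebho/ → zoviunnuxuraebho.
Rule 2 (pre-rhotic lowering): /u/ is a high vowel immediately before /r/, so it lowers to [o]. /zoviunnuxuraebho/ → zoviunnuxoraebho.
Rule 3 (degemination): /nn/ is a geminate; the first /n/ deletes. /zoviunnuxoraebho/ → zoviunuxoraebho.
Rule 4 (regressive voicing assimilation): /b/ precedes the voiceless obstruent /h/, so it devoices to [p] by assimilation. /zoviunuxoraebho/ → zoviunuxoraepho.

zoviunuxoraepho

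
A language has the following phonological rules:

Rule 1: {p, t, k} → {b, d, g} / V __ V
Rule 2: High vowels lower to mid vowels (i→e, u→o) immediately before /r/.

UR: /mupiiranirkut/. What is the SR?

mubieranerkut

Rule 1 (intervocalic voicing): /p/ is a voiceless stop between vowels /u/ and /i/, so it voices to [b]. /mupiiranirkut/ → mubiiranirkut.
Rule 2 (pre-rhotic lowering): /i/ is a high vowel immediately before /r/, so it lowers to [e]. /i/ is a high vowel immediately before /r/, so it lowers to [e]. /mubiiranirkut/ → mubieranerkut.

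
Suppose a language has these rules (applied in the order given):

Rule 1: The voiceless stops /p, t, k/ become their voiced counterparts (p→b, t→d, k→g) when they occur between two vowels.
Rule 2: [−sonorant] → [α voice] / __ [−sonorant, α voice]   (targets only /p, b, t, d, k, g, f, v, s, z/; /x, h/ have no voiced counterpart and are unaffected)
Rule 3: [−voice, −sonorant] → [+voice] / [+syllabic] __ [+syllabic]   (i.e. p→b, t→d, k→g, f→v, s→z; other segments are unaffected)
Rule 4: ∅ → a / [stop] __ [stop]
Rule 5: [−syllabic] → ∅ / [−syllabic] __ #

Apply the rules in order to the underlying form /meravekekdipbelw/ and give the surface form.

Rule 1 (intervocalic voicing): /k/ is a voiceless stop between vowels /e/ and /e/, so it voices to [g]. /meravekekdipbelw/ → meravegekdipbelw.
Rule 2 (regressive voicing assimilation): /k/ precedes the voiced obstruent /d/, so it voices to [g] by assimilation. /p/ precedes the voiced obstruent /b/, so it voices to [b] by assimilation. /meravegekdipbelw/ → meravegegdibbelw.
Rule 3 (intervocalic voicing): no segment meets the environment; /meravegegdibbelw/ is unchanged.
Rule 4 (stop-cluster a-epenthesis): /g/ and /d/ form a stop–stop cluster, so [a] is inserted between them. /b/ and /b/ form a stop–stop cluster, so [a] is inserted between them. /meravegegdibbelw/ → meravegegadibabelw.
Rule 5 (final cluster simplification): /w/ is the second consonant of a word-final cluster /lw/, so it deletes. /meravegegadibabelw/ → meravegegadibabel.

meravegegadibabel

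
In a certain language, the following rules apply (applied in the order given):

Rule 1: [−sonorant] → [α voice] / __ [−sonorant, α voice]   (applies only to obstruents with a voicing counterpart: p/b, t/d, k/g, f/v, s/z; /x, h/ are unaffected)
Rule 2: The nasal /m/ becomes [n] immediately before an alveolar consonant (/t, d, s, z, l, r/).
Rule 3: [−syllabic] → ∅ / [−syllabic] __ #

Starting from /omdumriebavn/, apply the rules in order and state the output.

ondunriebav

Rule 1 (regressive voicing assimilation): no segment meets the environment; /omdumriebavn/ is unchanged.
Rule 2 (nasal place assimilation): /m/ precedes the alveolar consonant /d/, so it assimilates in place to [n]. /m/ precedes the alveolar consonant /r/, so it assimilates in place to [n]. /omdumriebavn/ → ondunriebavn.
Rule 3 (final cluster simplification): /n/ is the second consonant of a word-final cluster /vn/, so it deletes. /ondunriebavn/ → ondunriebav.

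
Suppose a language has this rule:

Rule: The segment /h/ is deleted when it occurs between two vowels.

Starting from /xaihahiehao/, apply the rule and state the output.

/h/ occurs between vowels /i/ and /a/, so it deletes.
/h/ occurs between vowels /a/ and /i/, so it deletes.
/h/ occurs between vowels /e/ and /a/, so it deletes.
Surface form: [xaiaieao].

xaiaieao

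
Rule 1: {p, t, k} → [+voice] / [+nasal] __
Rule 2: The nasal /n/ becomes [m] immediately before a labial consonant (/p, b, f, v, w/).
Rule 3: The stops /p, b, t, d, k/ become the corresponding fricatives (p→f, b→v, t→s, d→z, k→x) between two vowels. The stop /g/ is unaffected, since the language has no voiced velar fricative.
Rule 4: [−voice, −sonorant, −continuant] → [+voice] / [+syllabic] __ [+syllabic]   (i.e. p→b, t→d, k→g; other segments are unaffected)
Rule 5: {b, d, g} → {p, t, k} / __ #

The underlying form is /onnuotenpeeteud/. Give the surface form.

Rule 1 (post-nasal voicing): /p/ is a voiceless stop immediately after the nasal /n/, so it voices to [b]. /onnuotenpeeteud/ → onnuotenbeeteud.
Rule 2 (nasal place assimilation): /n/ precedes the labial consonant /b/, so it assimilates in place to [m]. /onnuotenbeeteud/ → onnuotembeeteud.
Rule 3 (intervocalic spirantization): /t/ is a stop between vowels /o/ and /e/, so it spirantizes to the fricative [s]. /t/ is a stop between vowels /e/ and /e/, so it spirantizes to the fricative [s]. /onnuotembeeteud/ → onnuosembeeseud.
Rule 4 (intervocalic voicing): no segment meets the environment; /onnuosembeeseud/ is unchanged.
Rule 5 (final devoicing): /d/ is a voiced stop in word-final position, so it devoices to [t]. /onnuosembeeseud/ → onnuosembeeseut.

onnuosembeeseut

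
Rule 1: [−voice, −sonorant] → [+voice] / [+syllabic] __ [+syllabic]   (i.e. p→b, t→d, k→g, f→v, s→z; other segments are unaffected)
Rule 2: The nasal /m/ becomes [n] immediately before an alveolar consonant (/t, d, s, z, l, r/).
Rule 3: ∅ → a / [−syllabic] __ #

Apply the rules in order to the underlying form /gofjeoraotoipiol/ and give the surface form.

Rule 1 (intervocalic voicing): /t/ is a voiceless obstruent between vowels /o/ and /o/, so it voices to [d]. /p/ is a voiceless obstruent between vowels /i/ and /i/, so it voices to [b]. /gofjeoraotoipiol/ → gofjeoraodoibiol.
Rule 2 (nasal place assimilation): no segment meets the environment; /gofjeoraodoibiol/ is unchanged.
Rule 3 (final a-epenthesis): the form ends in the consonant /l/, so [a] is inserted word-finally. /gofjeoraodoibiol/ → gofjeoraodoibiola.

gofjeoraodoibiola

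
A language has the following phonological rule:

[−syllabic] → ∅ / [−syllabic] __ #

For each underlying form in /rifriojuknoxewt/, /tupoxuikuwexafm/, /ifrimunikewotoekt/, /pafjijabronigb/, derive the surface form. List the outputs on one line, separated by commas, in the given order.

rifriojuknoxew, tupoxuikuwexaf, ifrimunikewotoek, pafjijabronig

/rifriojuknoxewt/: /t/ is the second consonant of a word-final cluster /wt/, so it deletes. → [rifriojuknoxew].
/tupoxuikuwexafm/: /m/ is the second consonant of a word-final cluster /fm/, so it deletes. → [tupoxuikuwexaf].
/ifrimunikewotoekt/: /t/ is the second consonant of a word-final cluster /kt/, so it deletes. → [ifrimunikewotoek].
/pafjijabronigb/: /b/ is the second consonant of a word-final cluster /gb/, so it deletes. → [pafjijabronig].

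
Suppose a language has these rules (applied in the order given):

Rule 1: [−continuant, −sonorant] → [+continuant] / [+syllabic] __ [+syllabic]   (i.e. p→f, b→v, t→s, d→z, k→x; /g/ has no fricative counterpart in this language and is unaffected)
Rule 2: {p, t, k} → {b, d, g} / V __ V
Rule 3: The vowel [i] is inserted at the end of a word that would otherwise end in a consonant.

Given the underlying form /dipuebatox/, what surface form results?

difuevasoxi

Rule 1 (intervocalic spirantization): /p/ is a stop between vowels /i/ and /u/, so it spirantizes to the fricative [f]. /b/ is a stop between vowels /e/ and /a/, so it spirantizes to the fricative [v]. /t/ is a stop between vowels /a/ and /o/, so it spirantizes to the fricative [s]. /dipuebatox/ → difuevasox.
Rule 2 (intervocalic voicing): no segment meets the environment; /difuevasox/ is unchanged.
Rule 3 (final i-epenthesis): the form ends in the consonant /x/, so [i] is inserted word-finally. /difuevasox/ → difuevasoxi.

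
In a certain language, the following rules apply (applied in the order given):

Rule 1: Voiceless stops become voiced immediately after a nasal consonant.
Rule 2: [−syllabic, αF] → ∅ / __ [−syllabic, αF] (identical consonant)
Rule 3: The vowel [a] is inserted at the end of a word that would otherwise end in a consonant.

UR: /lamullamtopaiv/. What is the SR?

lamulamdopaiva

Rule 1 (post-nasal voicing): /t/ is a voiceless stop immediately after the nasal /m/, so it voices to [d]. /lamullamtopaiv/ → lamullamdopaiv.
Rule 2 (degemination): /ll/ is a geminate; the first /l/ deletes. /lamullamdopaiv/ → lamulamdopaiv.
Rule 3 (final a-epenthesis): the form ends in the consonant /v/, so [a] is inserted word-finally. /lamulamdopaiv/ → lamulamdopaiva.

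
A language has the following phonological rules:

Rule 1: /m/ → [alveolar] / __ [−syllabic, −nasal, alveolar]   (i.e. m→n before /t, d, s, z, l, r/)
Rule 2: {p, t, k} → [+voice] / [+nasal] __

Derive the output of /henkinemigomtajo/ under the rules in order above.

Rule 1 (nasal place assimilation): /m/ precedes the alveolar consonant /t/, so it assimilates in place to [n]. /henkinemigomtajo/ → henkinemigontajo.
Rule 2 (post-nasal voicing): /k/ is a voiceless stop immediately after the nasal /n/, so it voices to [g]. /t/ is a voiceless stop immediately after the nasal /n/, so it voices to [d]. /henkinemigontajo/ → henginemigondajo.

henginemigondajo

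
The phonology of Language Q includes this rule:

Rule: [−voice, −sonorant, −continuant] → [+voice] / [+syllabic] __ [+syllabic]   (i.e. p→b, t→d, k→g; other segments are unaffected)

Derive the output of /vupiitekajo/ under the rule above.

vubiidegajo

/p/ is a voiceless stop between vowels /u/ and /i/, so it voices to [b].
/t/ is a voiceless stop between vowels /i/ and /e/, so it voices to [d].
/k/ is a voiceless stop between vowels /e/ and /a/, so it voices to [g].
Surface form: [vubiidegajo].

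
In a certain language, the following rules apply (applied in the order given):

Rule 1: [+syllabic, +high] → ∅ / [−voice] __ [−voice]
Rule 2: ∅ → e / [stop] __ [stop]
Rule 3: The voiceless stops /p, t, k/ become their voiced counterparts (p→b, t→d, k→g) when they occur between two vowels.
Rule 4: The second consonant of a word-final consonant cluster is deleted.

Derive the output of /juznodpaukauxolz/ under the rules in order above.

Rule 1 (high vowel syncope): no segment meets the environment; /juznodpaukauxolz/ is unchanged.
Rule 2 (stop-cluster e-epenthesis): /d/ and /p/ form a stop–stop cluster, so [e] is inserted between them. /juznodpaukauxolz/ → juznodepaukauxolz.
Rule 3 (intervocalic voicing): /p/ is a voiceless stop between vowels /e/ and /a/, so it voices to [b]. /k/ is a voiceless stop between vowels /u/ and /a/, so it voices to [g]. /juznodepaukauxolz/ → juznodebaugauxolz.
Rule 4 (final cluster simplification): /z/ is the second consonant of a word-final cluster /lz/, so it deletes. /juznodebaugauxolz/ → juznodebaugauxol.

juznodebaugauxol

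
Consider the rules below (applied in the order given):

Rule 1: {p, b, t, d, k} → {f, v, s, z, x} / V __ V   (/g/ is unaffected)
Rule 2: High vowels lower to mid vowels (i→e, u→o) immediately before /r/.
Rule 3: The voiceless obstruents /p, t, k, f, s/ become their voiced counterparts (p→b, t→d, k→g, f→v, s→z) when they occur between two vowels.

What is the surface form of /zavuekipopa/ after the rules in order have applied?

Rule 1 (intervocalic spirantization): /k/ is a stop between vowels /e/ and /i/, so it spirantizes to the fricative [x]. /p/ is a stop between vowels /i/ and /o/, so it spirantizes to the fricative [f]. /p/ is a stop between vowels /o/ and /a/, so it spirantizes to the fricative [f]. /zavuekipopa/ → zavuexifofa.
Rule 2 (pre-rhotic lowering): no segment meets the environment; /zavuexifofa/ is unchanged.
Rule 3 (intervocalic voicing): /f/ is a voiceless obstruent between vowels /i/ and /o/, so it voices to [v]. /f/ is a voiceless obstruent between vowels /o/ and /a/, so it voices to [v]. /zavuexifofa/ → zavuexivova.

zavuexivova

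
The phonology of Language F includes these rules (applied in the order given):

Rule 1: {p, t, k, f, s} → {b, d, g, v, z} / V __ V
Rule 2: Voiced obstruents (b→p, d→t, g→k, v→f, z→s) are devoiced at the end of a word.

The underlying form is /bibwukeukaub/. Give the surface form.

Rule 1 (intervocalic voicing): /k/ is a voiceless obstruent between vowels /u/ and /e/, so it voices to [g]. /k/ is a voiceless obstruent between vowels /u/ and /a/, so it voices to [g]. /bibwukeukaub/ → bibwugeugaub.
Rule 2 (final devoicing): /b/ is a voiced obstruent in word-final position, so it devoices to [p]. /bibwugeugaub/ → bibwugeugaup.

bibwugeugaup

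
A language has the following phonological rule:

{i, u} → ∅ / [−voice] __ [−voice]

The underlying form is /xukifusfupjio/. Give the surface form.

/u/ is a high vowel flanked by voiceless consonants /x/ and /k/, so it deletes.
/i/ is a high vowel flanked by voiceless consonants /k/ and /f/, so it deletes.
/u/ is a high vowel flanked by voiceless consonants /f/ and /s/, so it deletes.
/u/ is a high vowel flanked by voiceless consonants /f/ and /p/, so it deletes.
The other instance of /i/ does not occur in the required environment and remains unchanged.
Surface form: [xkfsfpjio].

xkfsfpjio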